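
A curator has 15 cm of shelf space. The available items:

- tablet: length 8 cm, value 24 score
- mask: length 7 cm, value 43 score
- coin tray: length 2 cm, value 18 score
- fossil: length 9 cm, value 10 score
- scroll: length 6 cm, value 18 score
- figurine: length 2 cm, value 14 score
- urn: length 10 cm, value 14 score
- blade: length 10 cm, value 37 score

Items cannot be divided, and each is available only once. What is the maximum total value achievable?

Check high-value combinations within 15 cm:
- mask+coin tray+scroll: length 7+2+6=15, value 43+18+18=79
- mask+coin tray+figurine: length 7+2+2=11, value 43+18+14=75
- mask+scroll+figurine: length 7+6+2=15, value 43+18+14=75
- coin tray+figurine+blade: length 2+2+10=14, value 18+14+37=69
- tablet+mask: length 8+7=15, value 24+43=67
Best: 79 score.

79 score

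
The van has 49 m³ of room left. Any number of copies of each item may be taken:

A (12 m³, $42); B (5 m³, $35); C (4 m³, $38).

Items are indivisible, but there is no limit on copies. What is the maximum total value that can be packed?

Best value-per-unit is C at 38/4, and filling with it alone uses volume 12×4=48. No mix of the others beats 12×38 = 456.

$456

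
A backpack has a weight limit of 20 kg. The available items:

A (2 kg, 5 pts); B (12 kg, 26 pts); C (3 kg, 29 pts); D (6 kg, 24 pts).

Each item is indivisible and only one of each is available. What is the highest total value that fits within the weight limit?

Check high-value combinations within 20 kg:
- A+B+C: weight 2+12+3=17, value 5+26+29=60
- A+C+D: weight 2+3+6=11, value 5+29+24=58
- B+C: weight 12+3=15, value 26+29=55
- A+B+D: weight 2+12+6=20, value 5+26+24=55
- C+D: weight 3+6=9, value 29+24=53
Best: 60 pts.

60 pts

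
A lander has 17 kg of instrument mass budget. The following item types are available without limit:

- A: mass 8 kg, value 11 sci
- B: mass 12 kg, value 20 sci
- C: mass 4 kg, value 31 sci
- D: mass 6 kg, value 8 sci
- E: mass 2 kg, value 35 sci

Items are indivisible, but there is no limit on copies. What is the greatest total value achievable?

280 sci

Best value-per-unit is E at 35/2, and filling with it alone uses mass 8×2=16. No mix of the others beats 8×35 = 280.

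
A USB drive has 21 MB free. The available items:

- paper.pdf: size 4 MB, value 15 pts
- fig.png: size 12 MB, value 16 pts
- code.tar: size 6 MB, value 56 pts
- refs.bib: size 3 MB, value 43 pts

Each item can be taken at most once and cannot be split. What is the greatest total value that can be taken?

Check high-value combinations within 21 MB:
- fig.png+code.tar+refs.bib: size 12+6+3=21, value 16+56+43=115
- paper.pdf+code.tar+refs.bib: size 4+6+3=13, value 15+56+43=114
- code.tar+refs.bib: size 6+3=9, value 56+43=99
- paper.pdf+fig.png+refs.bib: size 4+12+3=19, value 15+16+43=74
Best: 115 pts.

115 pts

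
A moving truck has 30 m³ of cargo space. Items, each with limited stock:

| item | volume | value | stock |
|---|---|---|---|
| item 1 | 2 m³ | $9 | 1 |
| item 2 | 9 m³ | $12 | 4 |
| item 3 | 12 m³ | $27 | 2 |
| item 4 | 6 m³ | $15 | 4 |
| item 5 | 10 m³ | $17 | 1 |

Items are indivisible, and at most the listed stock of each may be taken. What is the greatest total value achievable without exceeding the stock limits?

Top feasible selections:
- 1×item 3 + 3×item 4: volume 30, value 72
- 1×item 1 + 3×item 4 + 1×item 5: volume 30, value 71
- 1×item 1 + 4×item 4: volume 26, value 69
Best: $72.

$72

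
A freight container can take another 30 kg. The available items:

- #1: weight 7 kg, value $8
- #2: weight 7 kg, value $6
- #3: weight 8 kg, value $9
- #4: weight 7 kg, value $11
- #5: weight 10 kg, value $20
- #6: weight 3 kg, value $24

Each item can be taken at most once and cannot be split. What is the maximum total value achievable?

$64

Check high-value combinations within 30 kg:
- #3+#4+#5+#6: weight 8+7+10+3=28, value 9+11+20+24=64
- #1+#4+#5+#6: weight 7+7+10+3=27, value 8+11+20+24=63
- #2+#4+#5+#6: weight 7+7+10+3=27, value 6+11+20+24=61
- #1+#3+#5+#6: weight 7+8+10+3=28, value 8+9+20+24=61
- #2+#3+#5+#6: weight 7+8+10+3=28, value 6+9+20+24=59
Best: $64.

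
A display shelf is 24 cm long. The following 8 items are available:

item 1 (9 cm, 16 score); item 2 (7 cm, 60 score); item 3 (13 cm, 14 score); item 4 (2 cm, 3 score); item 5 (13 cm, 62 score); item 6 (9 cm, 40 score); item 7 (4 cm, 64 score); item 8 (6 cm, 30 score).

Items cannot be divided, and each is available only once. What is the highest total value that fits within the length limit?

186 score

Check high-value combinations within 24 cm:
- item 2+item 5+item 7: length 7+13+4=24, value 60+62+64=186
- item 2+item 4+item 6+item 7: length 7+2+9+4=22, value 60+3+40+64=167
- item 2+item 6+item 7: length 7+9+4=20, value 60+40+64=164
- item 2+item 4+item 7+item 8: length 7+2+4+6=19, value 60+3+64+30=157
- item 5+item 7+item 8: length 13+4+6=23, value 62+64+30=156
Best: 186 score.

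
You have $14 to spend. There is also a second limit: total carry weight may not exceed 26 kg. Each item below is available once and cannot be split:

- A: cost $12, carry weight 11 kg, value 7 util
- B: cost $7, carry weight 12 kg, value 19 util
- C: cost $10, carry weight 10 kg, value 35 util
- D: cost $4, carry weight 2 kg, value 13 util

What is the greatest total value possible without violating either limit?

48 util

Feasible sets respecting both limits:
- C+D: cost 14, carry weight 12, value 48
- C: cost 10, carry weight 10, value 35
- B+D: cost 11, carry weight 14, value 32
Best: 48 util.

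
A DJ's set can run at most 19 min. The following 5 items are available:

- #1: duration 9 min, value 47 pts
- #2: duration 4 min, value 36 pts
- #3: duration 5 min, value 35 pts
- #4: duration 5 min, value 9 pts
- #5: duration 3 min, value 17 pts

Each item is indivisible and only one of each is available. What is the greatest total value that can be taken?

118 pts

Check high-value combinations within 19 min:
- #1+#2+#3: duration 9+4+5=18, value 47+36+35=118
- #1+#2+#5: duration 9+4+3=16, value 47+36+17=100
- #1+#3+#5: duration 9+5+3=17, value 47+35+17=99
Best: 118 pts.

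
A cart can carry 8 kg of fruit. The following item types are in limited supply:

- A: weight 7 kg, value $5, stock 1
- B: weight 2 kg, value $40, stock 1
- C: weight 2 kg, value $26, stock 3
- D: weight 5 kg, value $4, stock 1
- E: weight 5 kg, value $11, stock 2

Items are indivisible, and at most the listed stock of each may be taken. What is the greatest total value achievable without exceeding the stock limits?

$118

Top feasible selections:
- 1×B + 3×C: weight 8, value 118
- 1×B + 2×C: weight 6, value 92
Best: $118.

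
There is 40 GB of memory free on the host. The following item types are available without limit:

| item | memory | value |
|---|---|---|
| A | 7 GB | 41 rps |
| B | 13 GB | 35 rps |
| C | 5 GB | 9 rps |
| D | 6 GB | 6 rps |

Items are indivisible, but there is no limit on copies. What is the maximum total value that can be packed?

214 rps

Best value-per-unit is A at 41/7; filling with it alone gives 5×41 = 205.
Optimal mix: 5×A + 1×C → memory 40, value 214.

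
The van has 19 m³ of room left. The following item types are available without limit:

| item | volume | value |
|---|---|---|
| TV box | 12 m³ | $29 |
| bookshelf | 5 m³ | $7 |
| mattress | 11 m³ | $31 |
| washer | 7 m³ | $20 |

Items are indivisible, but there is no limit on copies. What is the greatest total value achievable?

Best value-per-unit is washer at 20/7; filling with it alone gives 2×20 = 40.
Optimal mix: 1×mattress + 1×washer → volume 18, value 51.

$51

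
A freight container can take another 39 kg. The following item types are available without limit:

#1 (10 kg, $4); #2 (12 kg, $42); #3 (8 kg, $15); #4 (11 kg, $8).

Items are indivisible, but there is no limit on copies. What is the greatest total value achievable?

Best value-per-unit is #2 at 42/12, and filling with it alone uses weight 3×12=36. No mix of the others beats 3×42 = 126.

$126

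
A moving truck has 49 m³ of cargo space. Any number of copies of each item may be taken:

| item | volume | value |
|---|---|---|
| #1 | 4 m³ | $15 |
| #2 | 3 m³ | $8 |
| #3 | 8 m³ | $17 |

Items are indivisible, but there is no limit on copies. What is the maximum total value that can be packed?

$180

Best value-per-unit is #1 at 15/4, and filling with it alone uses volume 12×4=48. No mix of the others beats 12×15 = 180.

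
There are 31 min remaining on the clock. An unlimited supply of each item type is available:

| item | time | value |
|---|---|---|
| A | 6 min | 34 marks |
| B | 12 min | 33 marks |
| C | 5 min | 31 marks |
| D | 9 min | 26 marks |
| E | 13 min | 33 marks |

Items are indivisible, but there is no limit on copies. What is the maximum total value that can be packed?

189 marks

Best value-per-unit is C at 31/5; filling with it alone gives 6×31 = 186.
Optimal mix: 1×A + 5×C → time 31, value 189.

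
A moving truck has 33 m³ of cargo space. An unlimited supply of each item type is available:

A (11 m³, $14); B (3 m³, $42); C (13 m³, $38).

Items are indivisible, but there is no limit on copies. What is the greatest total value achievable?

Best value-per-unit is B at 42/3, and filling with it alone uses volume 11×3=33. No mix of the others beats 11×42 = 462.

$462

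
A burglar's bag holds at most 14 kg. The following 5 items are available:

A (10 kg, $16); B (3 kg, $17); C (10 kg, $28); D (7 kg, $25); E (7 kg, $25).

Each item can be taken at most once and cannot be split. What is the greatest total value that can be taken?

Check high-value combinations within 14 kg:
- D+E: weight 7+7=14, value 25+25=50
- B+C: weight 3+10=13, value 17+28=45
- B+D: weight 3+7=10, value 17+25=42
- B+E: weight 3+7=10, value 17+25=42
- A+B: weight 10+3=13, value 16+17=33
Best: $50.

$50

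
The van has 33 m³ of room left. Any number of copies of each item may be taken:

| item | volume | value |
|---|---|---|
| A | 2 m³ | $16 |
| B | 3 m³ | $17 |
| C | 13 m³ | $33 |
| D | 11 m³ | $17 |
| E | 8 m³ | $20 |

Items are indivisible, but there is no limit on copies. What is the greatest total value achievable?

Best value-per-unit is A at 16/2; filling with it alone gives 16×16 = 256.
Optimal mix: 15×A + 1×B → volume 33, value 257.

$257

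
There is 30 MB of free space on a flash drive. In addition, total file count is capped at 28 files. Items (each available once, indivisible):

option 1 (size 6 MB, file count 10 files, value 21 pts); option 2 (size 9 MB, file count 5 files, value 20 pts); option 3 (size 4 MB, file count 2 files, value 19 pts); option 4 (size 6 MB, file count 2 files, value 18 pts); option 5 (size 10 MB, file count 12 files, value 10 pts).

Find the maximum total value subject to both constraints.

78 pts

Feasible sets respecting both limits:
- option 1+option 2+option 3+option 4: size 25, file count 19, value 78
- option 1+option 3+option 4+option 5: size 26, file count 26, value 68
- option 2+option 3+option 4+option 5: size 29, file count 21, value 67
- option 1+option 2+option 3: size 19, file count 17, value 60
Best: 78 pts.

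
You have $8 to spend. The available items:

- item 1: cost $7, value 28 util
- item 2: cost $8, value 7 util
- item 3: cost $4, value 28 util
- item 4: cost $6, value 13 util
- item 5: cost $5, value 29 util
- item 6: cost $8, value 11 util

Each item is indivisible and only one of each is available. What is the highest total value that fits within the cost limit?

29 util

Check high-value combinations within $8:
- item 5: cost 5, value 29
- item 3: cost 4, value 28
- item 1: cost 7, value 28
- item 4: cost 6, value 13
Best: 29 util.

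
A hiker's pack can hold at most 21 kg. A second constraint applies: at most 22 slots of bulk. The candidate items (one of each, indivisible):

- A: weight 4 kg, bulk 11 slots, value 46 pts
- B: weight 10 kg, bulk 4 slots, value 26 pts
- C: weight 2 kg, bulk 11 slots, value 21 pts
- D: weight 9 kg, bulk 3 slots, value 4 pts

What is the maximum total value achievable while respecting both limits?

Feasible sets respecting both limits:
- A+B: weight 14, bulk 15, value 72
- A+C: weight 6, bulk 22, value 67
- B+C+D: weight 21, bulk 18, value 51
Best: 72 pts.

72 pts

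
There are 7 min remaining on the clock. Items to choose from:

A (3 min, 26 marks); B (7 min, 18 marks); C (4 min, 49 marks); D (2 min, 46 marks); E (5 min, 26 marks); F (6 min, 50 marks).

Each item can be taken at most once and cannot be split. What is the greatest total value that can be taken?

This is a 0/1 knapsack; check combinations near the capacity.
- C+D: time 4+2=6, value 49+46=95
- A+C: time 3+4=7, value 26+49=75
- A+D: time 3+2=5, value 26+46=72
- D+E: time 2+5=7, value 46+26=72
Best: 95 marks.

95 marks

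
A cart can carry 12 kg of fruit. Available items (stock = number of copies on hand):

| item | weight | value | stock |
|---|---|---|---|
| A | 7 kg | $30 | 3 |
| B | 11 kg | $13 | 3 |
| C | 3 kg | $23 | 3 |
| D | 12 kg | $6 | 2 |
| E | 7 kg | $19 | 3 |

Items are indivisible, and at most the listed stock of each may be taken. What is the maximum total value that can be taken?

Top feasible selections:
- 3×C: weight 9, value 69
- 1×A + 1×C: weight 10, value 53
- 2×C: weight 6, value 46
- 1×C + 1×E: weight 10, value 42
Best: $69.

$69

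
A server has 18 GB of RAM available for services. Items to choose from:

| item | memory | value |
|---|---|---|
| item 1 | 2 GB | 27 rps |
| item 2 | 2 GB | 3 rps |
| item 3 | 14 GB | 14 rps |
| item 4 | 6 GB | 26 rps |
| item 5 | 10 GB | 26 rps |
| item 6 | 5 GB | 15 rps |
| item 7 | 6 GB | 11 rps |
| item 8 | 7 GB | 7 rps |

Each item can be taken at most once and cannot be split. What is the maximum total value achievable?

Check high-value combinations within 18 GB:
- item 1+item 4+item 5: memory 2+6+10=18, value 27+26+26=79
- item 1+item 2+item 4+item 6: memory 2+2+6+5=15, value 27+3+26+15=71
- item 1+item 4+item 6: memory 2+6+5=13, value 27+26+15=68
- item 1+item 5+item 6: memory 2+10+5=17, value 27+26+15=68
- item 1+item 2+item 4+item 7: memory 2+2+6+6=16, value 27+3+26+11=67
Best: 79 rps.

79 rps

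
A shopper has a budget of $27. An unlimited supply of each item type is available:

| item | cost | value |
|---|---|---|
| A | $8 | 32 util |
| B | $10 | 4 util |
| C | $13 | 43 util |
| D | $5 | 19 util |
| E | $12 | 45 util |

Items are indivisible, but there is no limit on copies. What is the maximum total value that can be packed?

Best value-per-unit is A at 32/8; filling with it alone gives 3×32 = 96.
Optimal mix: 2×A + 2×D → cost 26, value 102.

102 util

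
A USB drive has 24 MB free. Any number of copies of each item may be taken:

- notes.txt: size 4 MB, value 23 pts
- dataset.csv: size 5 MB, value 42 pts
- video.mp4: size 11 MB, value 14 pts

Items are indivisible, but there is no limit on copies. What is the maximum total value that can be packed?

Best value-per-unit is dataset.csv at 42/5; filling with it alone gives 4×42 = 168.
Optimal mix: 1×notes.txt + 4×dataset.csv → size 24, value 191.

191 pts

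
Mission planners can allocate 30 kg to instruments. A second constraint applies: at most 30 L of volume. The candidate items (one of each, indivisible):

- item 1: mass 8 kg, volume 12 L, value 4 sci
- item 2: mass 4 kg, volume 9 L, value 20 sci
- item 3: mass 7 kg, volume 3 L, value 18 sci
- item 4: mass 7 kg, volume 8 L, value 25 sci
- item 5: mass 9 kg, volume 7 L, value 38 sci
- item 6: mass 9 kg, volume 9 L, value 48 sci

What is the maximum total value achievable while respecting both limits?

Feasible sets respecting both limits:
- item 2+item 3+item 5+item 6: mass 29, volume 28, value 124
- item 2+item 3+item 4+item 6: mass 27, volume 29, value 111
- item 4+item 5+item 6: mass 25, volume 24, value 111
- item 2+item 5+item 6: mass 22, volume 25, value 106
Best: 124 sci.

124 sci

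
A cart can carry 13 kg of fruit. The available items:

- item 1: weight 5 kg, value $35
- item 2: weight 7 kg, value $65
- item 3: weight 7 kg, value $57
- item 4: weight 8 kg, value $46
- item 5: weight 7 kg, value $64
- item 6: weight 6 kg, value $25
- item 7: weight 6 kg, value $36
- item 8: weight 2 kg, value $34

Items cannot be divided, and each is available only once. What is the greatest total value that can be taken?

Check high-value combinations within 13 kg:
- item 1+item 7+item 8: weight 5+6+2=13, value 35+36+34=105
- item 2+item 7: weight 7+6=13, value 65+36=101
- item 1+item 2: weight 5+7=12, value 35+65=100
- item 5+item 7: weight 7+6=13, value 64+36=100
Best: $105.

$105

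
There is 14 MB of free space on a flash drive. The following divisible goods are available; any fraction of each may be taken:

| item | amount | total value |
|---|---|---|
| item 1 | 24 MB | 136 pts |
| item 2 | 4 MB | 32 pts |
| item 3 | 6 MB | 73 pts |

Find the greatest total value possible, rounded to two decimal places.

127.67

Take in order of value per unit:
- item 3 (73/6 per unit): all 6 → value 73, running total 73.00
- item 2 (32/4 per unit): all 4 → value 32, running total 105.00
- item 1 (136/24 per unit): 4 of 24 → value 4×136/24 = 22.6667, running total 127.67
Total 127.67.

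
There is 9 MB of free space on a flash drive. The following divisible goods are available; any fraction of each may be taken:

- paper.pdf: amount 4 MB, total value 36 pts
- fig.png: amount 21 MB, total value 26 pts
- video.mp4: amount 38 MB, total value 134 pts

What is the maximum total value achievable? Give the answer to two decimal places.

53.63

Take in order of value per unit:
- paper.pdf (36/4 per unit): all 4 → value 36, running total 36.00
- video.mp4 (134/38 per unit): 5 of 38 → value 5×134/38 = 17.6316, running total 53.63
Total 53.63.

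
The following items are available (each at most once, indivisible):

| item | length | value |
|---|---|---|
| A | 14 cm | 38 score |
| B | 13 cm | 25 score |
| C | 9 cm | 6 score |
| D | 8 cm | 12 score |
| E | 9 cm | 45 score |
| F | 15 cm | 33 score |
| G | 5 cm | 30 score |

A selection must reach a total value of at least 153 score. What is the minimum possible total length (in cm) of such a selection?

Subsets with value ≥ 153, sorted by total length:
- A+D+E+F+G: length 51, value 158
- A+B+E+F+G: length 56, value 171
- A+B+C+D+E+G: length 58, value 156
Minimum length: 51 cm.

51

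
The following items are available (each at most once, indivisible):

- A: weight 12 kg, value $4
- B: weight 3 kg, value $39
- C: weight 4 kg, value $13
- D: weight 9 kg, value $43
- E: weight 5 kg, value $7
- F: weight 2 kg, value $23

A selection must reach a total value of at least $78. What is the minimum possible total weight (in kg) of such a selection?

Subsets with value ≥ 78, sorted by total weight:
- B+D: weight 12, value 82
- B+D+F: weight 14, value 105
- B+C+E+F: weight 14, value 82
Minimum weight: 12 kg.

12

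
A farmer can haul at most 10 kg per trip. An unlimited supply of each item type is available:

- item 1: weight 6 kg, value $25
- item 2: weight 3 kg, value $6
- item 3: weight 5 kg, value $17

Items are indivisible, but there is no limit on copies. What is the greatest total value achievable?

$34

Best value-per-unit is item 1 at 25/6; filling with it alone gives 1×25 = 25.
Optimal mix: 2×item 3 → weight 10, value 34.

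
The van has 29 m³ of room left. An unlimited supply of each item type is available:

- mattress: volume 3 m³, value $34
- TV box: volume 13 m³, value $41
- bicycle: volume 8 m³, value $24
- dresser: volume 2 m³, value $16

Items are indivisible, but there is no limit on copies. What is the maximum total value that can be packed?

$322

Best value-per-unit is mattress at 34/3; filling with it alone gives 9×34 = 306.
Optimal mix: 9×mattress + 1×dresser → volume 29, value 322.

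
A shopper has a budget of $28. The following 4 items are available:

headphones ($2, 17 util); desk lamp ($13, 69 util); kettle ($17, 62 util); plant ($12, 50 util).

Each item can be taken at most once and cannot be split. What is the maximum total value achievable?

Check high-value combinations within $28:
- headphones+desk lamp+plant: cost 2+13+12=27, value 17+69+50=136
- desk lamp+plant: cost 13+12=25, value 69+50=119
- headphones+desk lamp: cost 2+13=15, value 17+69=86
Best: 136 util.

136 util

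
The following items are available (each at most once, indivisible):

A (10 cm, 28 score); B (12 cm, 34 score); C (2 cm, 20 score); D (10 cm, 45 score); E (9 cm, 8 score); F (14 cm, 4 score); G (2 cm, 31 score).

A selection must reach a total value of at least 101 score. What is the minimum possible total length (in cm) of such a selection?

Subsets with value ≥ 101, sorted by total length:
- A+D+G: length 22, value 104
- C+D+E+G: length 23, value 104
Minimum length: 22 cm.

22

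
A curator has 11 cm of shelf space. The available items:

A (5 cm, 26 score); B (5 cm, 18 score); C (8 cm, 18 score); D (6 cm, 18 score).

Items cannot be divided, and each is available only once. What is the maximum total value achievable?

44 score

Check high-value combinations within 11 cm:
- A+B: length 5+5=10, value 26+18=44
- A+D: length 5+6=11, value 26+18=44
- B+D: length 5+6=11, value 18+18=36
Best: 44 score.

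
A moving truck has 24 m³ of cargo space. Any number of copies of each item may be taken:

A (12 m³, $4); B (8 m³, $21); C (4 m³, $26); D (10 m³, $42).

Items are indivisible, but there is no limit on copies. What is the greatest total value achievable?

Best value-per-unit is C at 26/4, and filling with it alone uses volume 6×4=24. No mix of the others beats 6×26 = 156.

$156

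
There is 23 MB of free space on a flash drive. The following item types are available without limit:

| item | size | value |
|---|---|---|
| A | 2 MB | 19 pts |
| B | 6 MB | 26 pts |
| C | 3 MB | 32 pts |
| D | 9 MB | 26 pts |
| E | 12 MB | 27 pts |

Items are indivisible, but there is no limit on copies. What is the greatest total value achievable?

Best value-per-unit is C at 32/3; filling with it alone gives 7×32 = 224.
Optimal mix: 1×A + 7×C → size 23, value 243.

243 pts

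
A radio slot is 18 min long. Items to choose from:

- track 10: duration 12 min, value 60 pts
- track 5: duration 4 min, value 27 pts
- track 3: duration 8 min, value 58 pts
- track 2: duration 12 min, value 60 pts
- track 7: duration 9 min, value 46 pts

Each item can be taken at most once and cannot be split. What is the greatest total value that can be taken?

Check high-value combinations within 18 min:
- track 3+track 7: duration 8+9=17, value 58+46=104
- track 10+track 5: duration 12+4=16, value 60+27=87
- track 5+track 2: duration 4+12=16, value 27+60=87
Best: 104 pts.

104 pts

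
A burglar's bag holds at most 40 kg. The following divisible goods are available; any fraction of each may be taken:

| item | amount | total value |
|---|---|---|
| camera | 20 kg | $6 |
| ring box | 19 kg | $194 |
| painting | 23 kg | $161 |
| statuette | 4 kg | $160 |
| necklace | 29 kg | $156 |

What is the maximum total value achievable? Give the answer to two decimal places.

Take in order of value per unit:
- statuette (160/4 per unit): all 4 → value 160, running total 160.00
- ring box (194/19 per unit): all 19 → value 194, running total 354.00
- painting (161/23 per unit): 17 of 23 → value 17×161/23 = 119.0000, running total 473.00
Total 473.00.

473.00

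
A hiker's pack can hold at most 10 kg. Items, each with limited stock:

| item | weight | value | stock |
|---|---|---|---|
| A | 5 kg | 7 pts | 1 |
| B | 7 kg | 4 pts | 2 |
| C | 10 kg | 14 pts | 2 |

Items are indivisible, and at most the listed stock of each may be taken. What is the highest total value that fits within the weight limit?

14 pts

Top feasible selections:
- 1×C: weight 10, value 14
- 1×A: weight 5, value 7
Best: 14 pts.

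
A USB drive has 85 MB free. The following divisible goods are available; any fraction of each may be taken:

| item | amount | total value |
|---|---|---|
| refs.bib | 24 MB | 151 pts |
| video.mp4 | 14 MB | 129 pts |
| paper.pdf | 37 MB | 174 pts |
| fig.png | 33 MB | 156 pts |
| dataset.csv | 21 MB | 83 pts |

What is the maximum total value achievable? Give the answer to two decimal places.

501.84

Take in order of value per unit:
- video.mp4 (129/14 per unit): all 14 → value 129, running total 129.00
- refs.bib (151/24 per unit): all 24 → value 151, running total 280.00
- fig.png (156/33 per unit): all 33 → value 156, running total 436.00
- paper.pdf (174/37 per unit): 14 of 37 → value 14×174/37 = 65.8378, running total 501.84
Total 501.84.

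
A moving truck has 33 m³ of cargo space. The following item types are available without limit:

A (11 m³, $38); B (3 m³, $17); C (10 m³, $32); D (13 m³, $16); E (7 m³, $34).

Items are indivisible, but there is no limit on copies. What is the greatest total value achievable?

$187

Best value-per-unit is B at 17/3, and filling with it alone uses volume 11×3=33. No mix of the others beats 11×17 = 187.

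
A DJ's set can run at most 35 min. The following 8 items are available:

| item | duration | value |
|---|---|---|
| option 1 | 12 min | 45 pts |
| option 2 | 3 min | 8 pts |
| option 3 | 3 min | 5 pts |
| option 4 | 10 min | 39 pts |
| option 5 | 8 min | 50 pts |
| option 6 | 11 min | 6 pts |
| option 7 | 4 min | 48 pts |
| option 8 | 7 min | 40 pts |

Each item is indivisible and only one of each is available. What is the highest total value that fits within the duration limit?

191 pts

This is a 0/1 knapsack; check combinations near the capacity.
- option 1+option 2+option 5+option 7+option 8: duration 12+3+8+4+7=34, value 45+8+50+48+40=191
- option 2+option 3+option 4+option 5+option 7+option 8: duration 3+3+10+8+4+7=35, value 8+5+39+50+48+40=190
- option 1+option 3+option 5+option 7+option 8: duration 12+3+8+4+7=34, value 45+5+50+48+40=188
- option 2+option 4+option 5+option 7+option 8: duration 3+10+8+4+7=32, value 8+39+50+48+40=185
Best: 191 pts.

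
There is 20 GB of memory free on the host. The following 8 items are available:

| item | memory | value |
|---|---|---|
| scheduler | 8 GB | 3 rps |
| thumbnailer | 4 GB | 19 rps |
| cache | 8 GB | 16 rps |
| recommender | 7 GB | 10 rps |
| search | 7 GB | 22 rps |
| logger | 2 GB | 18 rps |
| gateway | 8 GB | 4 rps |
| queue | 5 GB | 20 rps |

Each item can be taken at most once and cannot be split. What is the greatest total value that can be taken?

Check high-value combinations within 20 GB:
- thumbnailer+search+logger+queue: memory 4+7+2+5=18, value 19+22+18+20=79
- thumbnailer+cache+logger+queue: memory 4+8+2+5=19, value 19+16+18+20=73
- thumbnailer+recommender+search+logger: memory 4+7+7+2=20, value 19+10+22+18=69
- thumbnailer+recommender+logger+queue: memory 4+7+2+5=18, value 19+10+18+20=67
Best: 79 rps.

79 rps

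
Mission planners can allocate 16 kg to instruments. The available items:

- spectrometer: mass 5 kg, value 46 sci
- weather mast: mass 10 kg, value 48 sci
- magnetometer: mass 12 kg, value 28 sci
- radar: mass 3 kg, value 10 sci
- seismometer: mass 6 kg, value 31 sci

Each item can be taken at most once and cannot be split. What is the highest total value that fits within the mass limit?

94 sci

Check high-value combinations within 16 kg:
- spectrometer+weather mast: mass 5+10=15, value 46+48=94
- spectrometer+radar+seismometer: mass 5+3+6=14, value 46+10+31=87
- weather mast+seismometer: mass 10+6=16, value 48+31=79
- spectrometer+seismometer: mass 5+6=11, value 46+31=77
Best: 94 sci.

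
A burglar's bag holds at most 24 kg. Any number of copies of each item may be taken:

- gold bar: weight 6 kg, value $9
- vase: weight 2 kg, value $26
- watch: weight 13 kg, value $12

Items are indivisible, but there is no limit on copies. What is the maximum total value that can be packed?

$312

Best value-per-unit is vase at 26/2, and filling with it alone uses weight 12×2=24. No mix of the others beats 12×26 = 312.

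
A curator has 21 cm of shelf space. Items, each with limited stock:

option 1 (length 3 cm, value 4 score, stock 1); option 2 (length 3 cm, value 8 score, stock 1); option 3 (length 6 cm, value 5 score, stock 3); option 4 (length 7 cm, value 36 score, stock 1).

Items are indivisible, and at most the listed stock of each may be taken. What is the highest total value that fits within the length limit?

Best selections within length 21 and stock limits:
- 1×option 1 + 1×option 2 + 1×option 3 + 1×option 4: length 19, value 53
- 1×option 2 + 1×option 3 + 1×option 4: length 16, value 49
- 1×option 1 + 1×option 2 + 1×option 4: length 13, value 48
Best: 53 score.

53 score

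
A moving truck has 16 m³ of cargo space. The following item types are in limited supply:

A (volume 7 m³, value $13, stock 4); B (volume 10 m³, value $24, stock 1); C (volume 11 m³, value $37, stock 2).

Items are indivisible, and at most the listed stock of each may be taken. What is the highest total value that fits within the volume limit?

Top feasible selections:
- 1×C: volume 11, value 37
- 2×A: volume 14, value 26
Best: $37.

$37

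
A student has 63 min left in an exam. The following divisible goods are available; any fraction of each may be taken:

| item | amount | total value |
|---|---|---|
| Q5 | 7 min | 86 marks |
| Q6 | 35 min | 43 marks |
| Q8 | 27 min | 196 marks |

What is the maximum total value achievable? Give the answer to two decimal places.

317.63

Take in order of value per unit:
- Q5 (86/7 per unit): all 7 → value 86, running total 86.00
- Q8 (196/27 per unit): all 27 → value 196, running total 282.00
- Q6 (43/35 per unit): 29 of 35 → value 29×43/35 = 35.6286, running total 317.63
Total 317.63.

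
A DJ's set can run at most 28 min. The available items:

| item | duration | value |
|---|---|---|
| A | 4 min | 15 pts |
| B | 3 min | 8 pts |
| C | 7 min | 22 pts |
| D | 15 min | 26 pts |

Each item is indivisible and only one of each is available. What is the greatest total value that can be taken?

Check high-value combinations within 28 min:
- A+C+D: duration 4+7+15=26, value 15+22+26=63
- B+C+D: duration 3+7+15=25, value 8+22+26=56
- A+B+D: duration 4+3+15=22, value 15+8+26=49
- C+D: duration 7+15=22, value 22+26=48
- A+B+C: duration 4+3+7=14, value 15+8+22=45
Best: 63 pts.

63 pts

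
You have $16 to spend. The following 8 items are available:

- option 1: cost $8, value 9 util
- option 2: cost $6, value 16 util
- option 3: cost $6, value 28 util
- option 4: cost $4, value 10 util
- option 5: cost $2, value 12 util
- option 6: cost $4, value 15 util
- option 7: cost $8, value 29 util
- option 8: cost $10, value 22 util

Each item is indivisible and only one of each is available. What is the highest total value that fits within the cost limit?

Check high-value combinations within $16:
- option 3+option 5+option 7: cost 6+2+8=16, value 28+12+29=69
- option 3+option 4+option 5+option 6: cost 6+4+2+4=16, value 28+10+12+15=65
- option 2+option 3+option 6: cost 6+6+4=16, value 16+28+15=59
- option 3+option 7: cost 6+8=14, value 28+29=57
- option 2+option 5+option 7: cost 6+2+8=16, value 16+12+29=57
Best: 69 util.

69 util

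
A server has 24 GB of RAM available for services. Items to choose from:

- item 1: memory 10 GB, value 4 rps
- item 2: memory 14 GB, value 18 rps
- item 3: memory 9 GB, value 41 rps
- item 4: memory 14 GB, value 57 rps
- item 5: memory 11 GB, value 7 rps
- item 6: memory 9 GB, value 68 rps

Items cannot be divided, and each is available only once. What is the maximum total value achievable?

Check high-value combinations within 24 GB:
- item 4+item 6: memory 14+9=23, value 57+68=125
- item 3+item 6: memory 9+9=18, value 41+68=109
- item 3+item 4: memory 9+14=23, value 41+57=98
- item 2+item 6: memory 14+9=23, value 18+68=86
Best: 125 rps.

125 rps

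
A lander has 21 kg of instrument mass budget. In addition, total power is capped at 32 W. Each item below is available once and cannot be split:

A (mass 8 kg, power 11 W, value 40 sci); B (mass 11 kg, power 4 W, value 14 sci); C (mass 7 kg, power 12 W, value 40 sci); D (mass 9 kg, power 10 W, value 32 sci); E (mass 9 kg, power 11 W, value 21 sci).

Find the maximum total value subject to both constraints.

Feasible sets respecting both limits:
- A+C: mass 15, power 23, value 80
- A+D: mass 17, power 21, value 72
- C+D: mass 16, power 22, value 72
- A+E: mass 17, power 22, value 61
Best: 80 sci.

80 sci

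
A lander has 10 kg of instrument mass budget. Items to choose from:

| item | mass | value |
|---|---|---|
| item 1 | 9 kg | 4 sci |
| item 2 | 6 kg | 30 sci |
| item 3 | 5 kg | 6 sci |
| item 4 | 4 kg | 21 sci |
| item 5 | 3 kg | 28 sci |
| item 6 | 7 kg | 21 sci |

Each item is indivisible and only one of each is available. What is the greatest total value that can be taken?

Check high-value combinations within 10 kg:
- item 2+item 5: mass 6+3=9, value 30+28=58
- item 2+item 4: mass 6+4=10, value 30+21=51
- item 4+item 5: mass 4+3=7, value 21+28=49
- item 5+item 6: mass 3+7=10, value 28+21=49
Best: 58 sci.

58 sci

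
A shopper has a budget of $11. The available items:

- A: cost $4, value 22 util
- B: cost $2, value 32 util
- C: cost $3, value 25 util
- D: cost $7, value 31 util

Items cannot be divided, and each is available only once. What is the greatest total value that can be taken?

Check high-value combinations within $11:
- A+B+C: cost 4+2+3=9, value 22+32+25=79
- B+D: cost 2+7=9, value 32+31=63
- B+C: cost 2+3=5, value 32+25=57
Best: 79 util.

79 util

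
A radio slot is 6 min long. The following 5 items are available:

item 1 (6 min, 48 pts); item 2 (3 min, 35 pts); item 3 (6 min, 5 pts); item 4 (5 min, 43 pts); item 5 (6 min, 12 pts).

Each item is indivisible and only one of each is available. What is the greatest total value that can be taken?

48 pts

Check high-value combinations within 6 min:
- item 1: duration 6, value 48
- item 4: duration 5, value 43
- item 2: duration 3, value 35
- item 5: duration 6, value 12
Best: 48 pts.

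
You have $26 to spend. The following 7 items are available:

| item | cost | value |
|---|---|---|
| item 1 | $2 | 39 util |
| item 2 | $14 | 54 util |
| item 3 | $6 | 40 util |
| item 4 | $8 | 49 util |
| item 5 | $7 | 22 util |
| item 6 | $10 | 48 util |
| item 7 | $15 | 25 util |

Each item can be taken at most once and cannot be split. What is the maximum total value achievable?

Check high-value combinations within $26:
- item 1+item 3+item 4+item 6: cost 2+6+8+10=26, value 39+40+49+48=176
- item 1+item 3+item 4+item 5: cost 2+6+8+7=23, value 39+40+49+22=150
- item 1+item 3+item 5+item 6: cost 2+6+7+10=25, value 39+40+22+48=149
Best: 176 util.

176 util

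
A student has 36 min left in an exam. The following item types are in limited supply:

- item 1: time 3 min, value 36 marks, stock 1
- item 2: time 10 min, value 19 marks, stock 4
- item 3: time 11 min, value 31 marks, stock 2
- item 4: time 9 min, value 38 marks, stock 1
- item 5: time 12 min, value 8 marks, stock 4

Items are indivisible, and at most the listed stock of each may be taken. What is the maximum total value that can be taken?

136 marks

Best selections within time 36 and stock limits:
- 1×item 1 + 2×item 3 + 1×item 4: time 34, value 136
- 1×item 1 + 1×item 2 + 1×item 3 + 1×item 4: time 33, value 124
- 1×item 1 + 1×item 2 + 2×item 3: time 35, value 117
- 1×item 1 + 1×item 3 + 1×item 4 + 1×item 5: time 35, value 113
Best: 136 marks.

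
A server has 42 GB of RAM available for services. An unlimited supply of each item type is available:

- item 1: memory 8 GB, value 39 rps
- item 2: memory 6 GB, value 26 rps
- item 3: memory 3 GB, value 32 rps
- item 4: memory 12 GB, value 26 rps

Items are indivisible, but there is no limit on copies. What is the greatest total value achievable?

Best value-per-unit is item 3 at 32/3, and filling with it alone uses memory 14×3=42. No mix of the others beats 14×32 = 448.

448 rps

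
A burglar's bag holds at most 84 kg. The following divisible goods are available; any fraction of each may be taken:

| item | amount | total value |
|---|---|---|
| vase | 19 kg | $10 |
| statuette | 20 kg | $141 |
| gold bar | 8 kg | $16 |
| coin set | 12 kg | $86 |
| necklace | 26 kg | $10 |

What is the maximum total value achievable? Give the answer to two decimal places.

Take in order of value per unit:
- coin set (86/12 per unit): all 12 → value 86, running total 86.00
- statuette (141/20 per unit): all 20 → value 141, running total 227.00
- gold bar (16/8 per unit): all 8 → value 16, running total 243.00
- vase (10/19 per unit): all 19 → value 10, running total 253.00
- necklace (10/26 per unit): 25 of 26 → value 25×10/26 = 9.6154, running total 262.62
Total 262.62.

262.62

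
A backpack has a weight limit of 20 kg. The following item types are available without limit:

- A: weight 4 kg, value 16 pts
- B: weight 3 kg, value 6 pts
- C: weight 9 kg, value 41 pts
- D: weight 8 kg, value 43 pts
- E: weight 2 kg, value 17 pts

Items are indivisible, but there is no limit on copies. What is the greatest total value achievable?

Best value-per-unit is E at 17/2, and filling with it alone uses weight 10×2=20. No mix of the others beats 10×17 = 170.

170 pts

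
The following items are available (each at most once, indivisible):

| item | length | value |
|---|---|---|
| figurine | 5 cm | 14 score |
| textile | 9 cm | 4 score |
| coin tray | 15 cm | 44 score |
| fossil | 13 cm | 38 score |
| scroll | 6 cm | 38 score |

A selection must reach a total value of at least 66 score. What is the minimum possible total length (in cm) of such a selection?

Subsets with value ≥ 66, sorted by total length:
- fossil+scroll: length 19, value 76
- coin tray+scroll: length 21, value 82
- figurine+fossil+scroll: length 24, value 90
- figurine+coin tray+scroll: length 26, value 96
Minimum length: 19 cm.

19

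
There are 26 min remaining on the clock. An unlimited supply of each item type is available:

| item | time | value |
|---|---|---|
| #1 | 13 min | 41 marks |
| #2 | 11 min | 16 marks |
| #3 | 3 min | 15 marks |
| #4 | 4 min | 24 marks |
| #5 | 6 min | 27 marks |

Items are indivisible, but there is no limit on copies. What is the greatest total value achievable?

Best value-per-unit is #4 at 24/4; filling with it alone gives 6×24 = 144.
Optimal mix: 2×#3 + 5×#4 → time 26, value 150.

150 marks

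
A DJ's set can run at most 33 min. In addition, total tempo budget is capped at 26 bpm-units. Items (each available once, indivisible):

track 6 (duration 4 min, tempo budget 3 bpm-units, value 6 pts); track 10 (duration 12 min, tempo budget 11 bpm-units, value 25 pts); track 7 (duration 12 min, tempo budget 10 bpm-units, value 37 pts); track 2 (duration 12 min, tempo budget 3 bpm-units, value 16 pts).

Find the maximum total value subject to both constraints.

68 pts

Feasible sets respecting both limits:
- track 6+track 10+track 7: duration 28, tempo budget 24, value 68
- track 10+track 7: duration 24, tempo budget 21, value 62
- track 6+track 7+track 2: duration 28, tempo budget 16, value 59
- track 7+track 2: duration 24, tempo budget 13, value 53
Best: 68 pts.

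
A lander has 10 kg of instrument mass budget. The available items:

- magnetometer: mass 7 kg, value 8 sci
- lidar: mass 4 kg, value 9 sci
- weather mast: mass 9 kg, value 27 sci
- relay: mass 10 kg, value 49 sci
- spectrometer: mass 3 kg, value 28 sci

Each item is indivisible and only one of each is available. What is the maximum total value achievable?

This is a 0/1 knapsack; check combinations near the capacity.
- relay: mass 10, value 49
- lidar+spectrometer: mass 4+3=7, value 9+28=37
- magnetometer+spectrometer: mass 7+3=10, value 8+28=36
Best: 49 sci.

49 sci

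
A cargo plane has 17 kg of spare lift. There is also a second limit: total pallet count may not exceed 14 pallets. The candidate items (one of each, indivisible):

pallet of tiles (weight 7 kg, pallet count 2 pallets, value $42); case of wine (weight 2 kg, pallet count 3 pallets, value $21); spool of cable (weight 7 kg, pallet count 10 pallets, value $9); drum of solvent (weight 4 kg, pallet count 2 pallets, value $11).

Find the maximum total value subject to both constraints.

$74

Feasible sets respecting both limits:
- pallet of tiles+case of wine+drum of solvent: weight 13, pallet count 7, value 74
- pallet of tiles+case of wine: weight 9, pallet count 5, value 63
- pallet of tiles+drum of solvent: weight 11, pallet count 4, value 53
- pallet of tiles+spool of cable: weight 14, pallet count 12, value 51
Best: $74.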